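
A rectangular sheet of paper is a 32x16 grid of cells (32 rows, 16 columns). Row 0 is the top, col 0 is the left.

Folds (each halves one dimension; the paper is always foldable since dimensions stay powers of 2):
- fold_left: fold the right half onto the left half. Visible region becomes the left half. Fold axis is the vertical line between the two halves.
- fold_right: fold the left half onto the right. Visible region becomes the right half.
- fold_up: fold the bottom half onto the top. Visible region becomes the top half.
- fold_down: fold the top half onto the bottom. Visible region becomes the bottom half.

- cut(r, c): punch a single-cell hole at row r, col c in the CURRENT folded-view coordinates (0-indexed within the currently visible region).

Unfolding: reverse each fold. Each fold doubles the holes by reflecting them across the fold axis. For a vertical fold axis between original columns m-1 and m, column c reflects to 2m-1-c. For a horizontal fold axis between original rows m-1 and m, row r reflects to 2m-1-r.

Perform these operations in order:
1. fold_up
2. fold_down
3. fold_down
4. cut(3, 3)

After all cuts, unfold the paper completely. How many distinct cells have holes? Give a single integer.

Answer: 8

Derivation:
Op 1 fold_up: fold axis h@16; visible region now rows[0,16) x cols[0,16) = 16x16
Op 2 fold_down: fold axis h@8; visible region now rows[8,16) x cols[0,16) = 8x16
Op 3 fold_down: fold axis h@12; visible region now rows[12,16) x cols[0,16) = 4x16
Op 4 cut(3, 3): punch at orig (15,3); cuts so far [(15, 3)]; region rows[12,16) x cols[0,16) = 4x16
Unfold 1 (reflect across h@12): 2 holes -> [(8, 3), (15, 3)]
Unfold 2 (reflect across h@8): 4 holes -> [(0, 3), (7, 3), (8, 3), (15, 3)]
Unfold 3 (reflect across h@16): 8 holes -> [(0, 3), (7, 3), (8, 3), (15, 3), (16, 3), (23, 3), (24, 3), (31, 3)]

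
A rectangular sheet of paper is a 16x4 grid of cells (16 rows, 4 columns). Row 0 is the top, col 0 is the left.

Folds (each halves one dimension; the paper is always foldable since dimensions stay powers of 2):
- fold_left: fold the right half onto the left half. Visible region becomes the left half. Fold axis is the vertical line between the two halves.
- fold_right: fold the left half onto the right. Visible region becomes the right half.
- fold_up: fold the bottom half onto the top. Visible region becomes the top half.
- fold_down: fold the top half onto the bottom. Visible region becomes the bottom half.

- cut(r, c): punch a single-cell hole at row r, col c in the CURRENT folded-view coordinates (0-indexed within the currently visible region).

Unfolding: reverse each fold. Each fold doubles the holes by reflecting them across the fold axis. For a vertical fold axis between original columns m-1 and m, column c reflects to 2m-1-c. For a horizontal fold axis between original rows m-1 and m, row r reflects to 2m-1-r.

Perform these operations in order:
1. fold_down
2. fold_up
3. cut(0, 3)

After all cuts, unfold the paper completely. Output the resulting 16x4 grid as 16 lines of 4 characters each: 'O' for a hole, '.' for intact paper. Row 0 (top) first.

Answer: ...O
....
....
....
....
....
....
...O
...O
....
....
....
....
....
....
...O

Derivation:
Op 1 fold_down: fold axis h@8; visible region now rows[8,16) x cols[0,4) = 8x4
Op 2 fold_up: fold axis h@12; visible region now rows[8,12) x cols[0,4) = 4x4
Op 3 cut(0, 3): punch at orig (8,3); cuts so far [(8, 3)]; region rows[8,12) x cols[0,4) = 4x4
Unfold 1 (reflect across h@12): 2 holes -> [(8, 3), (15, 3)]
Unfold 2 (reflect across h@8): 4 holes -> [(0, 3), (7, 3), (8, 3), (15, 3)]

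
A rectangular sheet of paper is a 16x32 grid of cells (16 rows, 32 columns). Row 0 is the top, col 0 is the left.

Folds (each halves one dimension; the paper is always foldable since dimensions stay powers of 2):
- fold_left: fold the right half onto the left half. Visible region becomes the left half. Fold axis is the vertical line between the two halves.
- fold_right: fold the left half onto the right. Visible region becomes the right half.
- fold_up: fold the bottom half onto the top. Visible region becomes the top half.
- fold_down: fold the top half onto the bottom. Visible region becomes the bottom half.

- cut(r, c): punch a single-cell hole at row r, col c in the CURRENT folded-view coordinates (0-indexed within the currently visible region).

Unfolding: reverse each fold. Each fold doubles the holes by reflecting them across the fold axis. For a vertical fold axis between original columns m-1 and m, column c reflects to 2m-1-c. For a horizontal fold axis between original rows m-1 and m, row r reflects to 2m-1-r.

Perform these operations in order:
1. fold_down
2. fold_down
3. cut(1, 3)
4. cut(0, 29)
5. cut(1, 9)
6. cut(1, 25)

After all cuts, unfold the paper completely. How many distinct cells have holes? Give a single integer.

Answer: 16

Derivation:
Op 1 fold_down: fold axis h@8; visible region now rows[8,16) x cols[0,32) = 8x32
Op 2 fold_down: fold axis h@12; visible region now rows[12,16) x cols[0,32) = 4x32
Op 3 cut(1, 3): punch at orig (13,3); cuts so far [(13, 3)]; region rows[12,16) x cols[0,32) = 4x32
Op 4 cut(0, 29): punch at orig (12,29); cuts so far [(12, 29), (13, 3)]; region rows[12,16) x cols[0,32) = 4x32
Op 5 cut(1, 9): punch at orig (13,9); cuts so far [(12, 29), (13, 3), (13, 9)]; region rows[12,16) x cols[0,32) = 4x32
Op 6 cut(1, 25): punch at orig (13,25); cuts so far [(12, 29), (13, 3), (13, 9), (13, 25)]; region rows[12,16) x cols[0,32) = 4x32
Unfold 1 (reflect across h@12): 8 holes -> [(10, 3), (10, 9), (10, 25), (11, 29), (12, 29), (13, 3), (13, 9), (13, 25)]
Unfold 2 (reflect across h@8): 16 holes -> [(2, 3), (2, 9), (2, 25), (3, 29), (4, 29), (5, 3), (5, 9), (5, 25), (10, 3), (10, 9), (10, 25), (11, 29), (12, 29), (13, 3), (13, 9), (13, 25)]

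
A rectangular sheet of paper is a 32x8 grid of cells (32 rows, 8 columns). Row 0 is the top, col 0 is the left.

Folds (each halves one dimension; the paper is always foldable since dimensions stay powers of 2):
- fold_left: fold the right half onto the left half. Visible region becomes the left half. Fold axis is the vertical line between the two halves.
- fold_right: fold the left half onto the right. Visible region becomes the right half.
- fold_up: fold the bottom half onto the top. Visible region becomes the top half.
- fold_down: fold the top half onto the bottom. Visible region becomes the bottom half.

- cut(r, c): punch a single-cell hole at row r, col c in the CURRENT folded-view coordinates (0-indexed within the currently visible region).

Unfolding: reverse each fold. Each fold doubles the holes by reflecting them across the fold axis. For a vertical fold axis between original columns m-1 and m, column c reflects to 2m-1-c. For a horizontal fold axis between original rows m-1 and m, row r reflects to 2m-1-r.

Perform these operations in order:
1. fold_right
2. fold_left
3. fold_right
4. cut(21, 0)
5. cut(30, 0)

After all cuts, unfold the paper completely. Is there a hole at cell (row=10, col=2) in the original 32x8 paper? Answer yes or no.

Answer: no

Derivation:
Op 1 fold_right: fold axis v@4; visible region now rows[0,32) x cols[4,8) = 32x4
Op 2 fold_left: fold axis v@6; visible region now rows[0,32) x cols[4,6) = 32x2
Op 3 fold_right: fold axis v@5; visible region now rows[0,32) x cols[5,6) = 32x1
Op 4 cut(21, 0): punch at orig (21,5); cuts so far [(21, 5)]; region rows[0,32) x cols[5,6) = 32x1
Op 5 cut(30, 0): punch at orig (30,5); cuts so far [(21, 5), (30, 5)]; region rows[0,32) x cols[5,6) = 32x1
Unfold 1 (reflect across v@5): 4 holes -> [(21, 4), (21, 5), (30, 4), (30, 5)]
Unfold 2 (reflect across v@6): 8 holes -> [(21, 4), (21, 5), (21, 6), (21, 7), (30, 4), (30, 5), (30, 6), (30, 7)]
Unfold 3 (reflect across v@4): 16 holes -> [(21, 0), (21, 1), (21, 2), (21, 3), (21, 4), (21, 5), (21, 6), (21, 7), (30, 0), (30, 1), (30, 2), (30, 3), (30, 4), (30, 5), (30, 6), (30, 7)]
Holes: [(21, 0), (21, 1), (21, 2), (21, 3), (21, 4), (21, 5), (21, 6), (21, 7), (30, 0), (30, 1), (30, 2), (30, 3), (30, 4), (30, 5), (30, 6), (30, 7)]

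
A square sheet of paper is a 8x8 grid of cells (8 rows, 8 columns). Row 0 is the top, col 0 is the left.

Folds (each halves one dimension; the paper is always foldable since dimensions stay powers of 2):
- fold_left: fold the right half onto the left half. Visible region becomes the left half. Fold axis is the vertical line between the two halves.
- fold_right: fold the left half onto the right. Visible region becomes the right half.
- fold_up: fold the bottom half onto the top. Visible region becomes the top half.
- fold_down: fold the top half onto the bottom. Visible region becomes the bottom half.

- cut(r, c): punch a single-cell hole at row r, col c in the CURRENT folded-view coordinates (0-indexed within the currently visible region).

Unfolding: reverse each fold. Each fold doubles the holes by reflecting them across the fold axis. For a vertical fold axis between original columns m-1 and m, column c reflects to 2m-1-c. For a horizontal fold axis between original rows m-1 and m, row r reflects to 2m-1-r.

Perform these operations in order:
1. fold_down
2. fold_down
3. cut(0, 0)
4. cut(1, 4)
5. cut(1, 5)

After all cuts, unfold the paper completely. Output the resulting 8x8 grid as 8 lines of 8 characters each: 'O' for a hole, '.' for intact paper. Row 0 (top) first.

Op 1 fold_down: fold axis h@4; visible region now rows[4,8) x cols[0,8) = 4x8
Op 2 fold_down: fold axis h@6; visible region now rows[6,8) x cols[0,8) = 2x8
Op 3 cut(0, 0): punch at orig (6,0); cuts so far [(6, 0)]; region rows[6,8) x cols[0,8) = 2x8
Op 4 cut(1, 4): punch at orig (7,4); cuts so far [(6, 0), (7, 4)]; region rows[6,8) x cols[0,8) = 2x8
Op 5 cut(1, 5): punch at orig (7,5); cuts so far [(6, 0), (7, 4), (7, 5)]; region rows[6,8) x cols[0,8) = 2x8
Unfold 1 (reflect across h@6): 6 holes -> [(4, 4), (4, 5), (5, 0), (6, 0), (7, 4), (7, 5)]
Unfold 2 (reflect across h@4): 12 holes -> [(0, 4), (0, 5), (1, 0), (2, 0), (3, 4), (3, 5), (4, 4), (4, 5), (5, 0), (6, 0), (7, 4), (7, 5)]

Answer: ....OO..
O.......
O.......
....OO..
....OO..
O.......
O.......
....OO..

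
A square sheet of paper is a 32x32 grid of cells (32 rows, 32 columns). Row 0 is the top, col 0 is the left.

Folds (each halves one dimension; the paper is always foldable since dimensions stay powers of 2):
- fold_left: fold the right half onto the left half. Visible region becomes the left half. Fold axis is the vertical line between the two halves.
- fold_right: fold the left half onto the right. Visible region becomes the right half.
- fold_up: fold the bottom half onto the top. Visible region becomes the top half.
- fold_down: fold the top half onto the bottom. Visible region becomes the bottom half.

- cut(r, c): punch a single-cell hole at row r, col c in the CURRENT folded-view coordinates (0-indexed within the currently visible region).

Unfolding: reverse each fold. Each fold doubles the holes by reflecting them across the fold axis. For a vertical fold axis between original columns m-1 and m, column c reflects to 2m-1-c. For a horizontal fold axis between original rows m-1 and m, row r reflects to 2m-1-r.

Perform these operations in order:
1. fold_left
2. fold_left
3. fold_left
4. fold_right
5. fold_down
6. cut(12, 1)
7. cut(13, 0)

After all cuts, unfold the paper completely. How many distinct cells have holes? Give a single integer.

Op 1 fold_left: fold axis v@16; visible region now rows[0,32) x cols[0,16) = 32x16
Op 2 fold_left: fold axis v@8; visible region now rows[0,32) x cols[0,8) = 32x8
Op 3 fold_left: fold axis v@4; visible region now rows[0,32) x cols[0,4) = 32x4
Op 4 fold_right: fold axis v@2; visible region now rows[0,32) x cols[2,4) = 32x2
Op 5 fold_down: fold axis h@16; visible region now rows[16,32) x cols[2,4) = 16x2
Op 6 cut(12, 1): punch at orig (28,3); cuts so far [(28, 3)]; region rows[16,32) x cols[2,4) = 16x2
Op 7 cut(13, 0): punch at orig (29,2); cuts so far [(28, 3), (29, 2)]; region rows[16,32) x cols[2,4) = 16x2
Unfold 1 (reflect across h@16): 4 holes -> [(2, 2), (3, 3), (28, 3), (29, 2)]
Unfold 2 (reflect across v@2): 8 holes -> [(2, 1), (2, 2), (3, 0), (3, 3), (28, 0), (28, 3), (29, 1), (29, 2)]
Unfold 3 (reflect across v@4): 16 holes -> [(2, 1), (2, 2), (2, 5), (2, 6), (3, 0), (3, 3), (3, 4), (3, 7), (28, 0), (28, 3), (28, 4), (28, 7), (29, 1), (29, 2), (29, 5), (29, 6)]
Unfold 4 (reflect across v@8): 32 holes -> [(2, 1), (2, 2), (2, 5), (2, 6), (2, 9), (2, 10), (2, 13), (2, 14), (3, 0), (3, 3), (3, 4), (3, 7), (3, 8), (3, 11), (3, 12), (3, 15), (28, 0), (28, 3), (28, 4), (28, 7), (28, 8), (28, 11), (28, 12), (28, 15), (29, 1), (29, 2), (29, 5), (29, 6), (29, 9), (29, 10), (29, 13), (29, 14)]
Unfold 5 (reflect across v@16): 64 holes -> [(2, 1), (2, 2), (2, 5), (2, 6), (2, 9), (2, 10), (2, 13), (2, 14), (2, 17), (2, 18), (2, 21), (2, 22), (2, 25), (2, 26), (2, 29), (2, 30), (3, 0), (3, 3), (3, 4), (3, 7), (3, 8), (3, 11), (3, 12), (3, 15), (3, 16), (3, 19), (3, 20), (3, 23), (3, 24), (3, 27), (3, 28), (3, 31), (28, 0), (28, 3), (28, 4), (28, 7), (28, 8), (28, 11), (28, 12), (28, 15), (28, 16), (28, 19), (28, 20), (28, 23), (28, 24), (28, 27), (28, 28), (28, 31), (29, 1), (29, 2), (29, 5), (29, 6), (29, 9), (29, 10), (29, 13), (29, 14), (29, 17), (29, 18), (29, 21), (29, 22), (29, 25), (29, 26), (29, 29), (29, 30)]

Answer: 64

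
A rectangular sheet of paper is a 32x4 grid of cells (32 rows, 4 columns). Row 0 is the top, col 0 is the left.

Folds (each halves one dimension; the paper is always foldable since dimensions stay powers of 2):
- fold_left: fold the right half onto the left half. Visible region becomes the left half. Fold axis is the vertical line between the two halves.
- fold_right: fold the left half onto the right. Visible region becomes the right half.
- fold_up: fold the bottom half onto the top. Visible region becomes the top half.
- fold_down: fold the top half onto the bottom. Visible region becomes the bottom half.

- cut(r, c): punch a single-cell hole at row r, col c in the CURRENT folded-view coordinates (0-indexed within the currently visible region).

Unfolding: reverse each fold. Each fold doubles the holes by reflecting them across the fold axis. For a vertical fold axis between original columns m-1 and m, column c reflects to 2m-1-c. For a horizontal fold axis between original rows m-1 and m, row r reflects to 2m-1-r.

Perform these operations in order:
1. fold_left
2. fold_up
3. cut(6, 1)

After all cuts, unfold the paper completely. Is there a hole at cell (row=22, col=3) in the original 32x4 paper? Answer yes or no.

Answer: no

Derivation:
Op 1 fold_left: fold axis v@2; visible region now rows[0,32) x cols[0,2) = 32x2
Op 2 fold_up: fold axis h@16; visible region now rows[0,16) x cols[0,2) = 16x2
Op 3 cut(6, 1): punch at orig (6,1); cuts so far [(6, 1)]; region rows[0,16) x cols[0,2) = 16x2
Unfold 1 (reflect across h@16): 2 holes -> [(6, 1), (25, 1)]
Unfold 2 (reflect across v@2): 4 holes -> [(6, 1), (6, 2), (25, 1), (25, 2)]
Holes: [(6, 1), (6, 2), (25, 1), (25, 2)]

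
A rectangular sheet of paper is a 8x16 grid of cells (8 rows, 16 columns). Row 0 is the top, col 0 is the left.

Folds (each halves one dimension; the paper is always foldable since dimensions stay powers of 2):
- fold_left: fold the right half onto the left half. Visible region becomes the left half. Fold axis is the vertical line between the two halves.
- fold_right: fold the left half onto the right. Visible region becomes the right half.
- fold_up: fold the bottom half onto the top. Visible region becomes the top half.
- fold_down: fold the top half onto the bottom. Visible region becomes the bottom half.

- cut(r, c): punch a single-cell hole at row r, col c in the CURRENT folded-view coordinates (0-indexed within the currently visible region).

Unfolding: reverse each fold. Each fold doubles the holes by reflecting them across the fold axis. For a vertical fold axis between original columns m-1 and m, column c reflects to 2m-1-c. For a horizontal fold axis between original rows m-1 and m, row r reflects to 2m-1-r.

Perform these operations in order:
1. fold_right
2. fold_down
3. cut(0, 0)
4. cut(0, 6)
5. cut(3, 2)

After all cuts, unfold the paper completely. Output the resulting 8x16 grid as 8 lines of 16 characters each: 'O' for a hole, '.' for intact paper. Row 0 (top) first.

Answer: .....O....O.....
................
................
.O.....OO.....O.
.O.....OO.....O.
................
................
.....O....O.....

Derivation:
Op 1 fold_right: fold axis v@8; visible region now rows[0,8) x cols[8,16) = 8x8
Op 2 fold_down: fold axis h@4; visible region now rows[4,8) x cols[8,16) = 4x8
Op 3 cut(0, 0): punch at orig (4,8); cuts so far [(4, 8)]; region rows[4,8) x cols[8,16) = 4x8
Op 4 cut(0, 6): punch at orig (4,14); cuts so far [(4, 8), (4, 14)]; region rows[4,8) x cols[8,16) = 4x8
Op 5 cut(3, 2): punch at orig (7,10); cuts so far [(4, 8), (4, 14), (7, 10)]; region rows[4,8) x cols[8,16) = 4x8
Unfold 1 (reflect across h@4): 6 holes -> [(0, 10), (3, 8), (3, 14), (4, 8), (4, 14), (7, 10)]
Unfold 2 (reflect across v@8): 12 holes -> [(0, 5), (0, 10), (3, 1), (3, 7), (3, 8), (3, 14), (4, 1), (4, 7), (4, 8), (4, 14), (7, 5), (7, 10)]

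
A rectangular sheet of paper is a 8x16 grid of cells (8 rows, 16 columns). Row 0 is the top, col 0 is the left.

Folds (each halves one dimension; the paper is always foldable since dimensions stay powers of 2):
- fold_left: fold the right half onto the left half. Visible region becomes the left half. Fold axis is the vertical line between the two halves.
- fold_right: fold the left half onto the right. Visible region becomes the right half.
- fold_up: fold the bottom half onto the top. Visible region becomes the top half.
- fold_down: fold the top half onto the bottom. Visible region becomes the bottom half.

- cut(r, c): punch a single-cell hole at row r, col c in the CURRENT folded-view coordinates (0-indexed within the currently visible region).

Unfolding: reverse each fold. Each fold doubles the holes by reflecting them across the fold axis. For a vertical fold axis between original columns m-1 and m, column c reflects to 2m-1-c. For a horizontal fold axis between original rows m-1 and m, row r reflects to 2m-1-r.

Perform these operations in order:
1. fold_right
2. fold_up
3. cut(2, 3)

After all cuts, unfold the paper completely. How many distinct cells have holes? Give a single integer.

Answer: 4

Derivation:
Op 1 fold_right: fold axis v@8; visible region now rows[0,8) x cols[8,16) = 8x8
Op 2 fold_up: fold axis h@4; visible region now rows[0,4) x cols[8,16) = 4x8
Op 3 cut(2, 3): punch at orig (2,11); cuts so far [(2, 11)]; region rows[0,4) x cols[8,16) = 4x8
Unfold 1 (reflect across h@4): 2 holes -> [(2, 11), (5, 11)]
Unfold 2 (reflect across v@8): 4 holes -> [(2, 4), (2, 11), (5, 4), (5, 11)]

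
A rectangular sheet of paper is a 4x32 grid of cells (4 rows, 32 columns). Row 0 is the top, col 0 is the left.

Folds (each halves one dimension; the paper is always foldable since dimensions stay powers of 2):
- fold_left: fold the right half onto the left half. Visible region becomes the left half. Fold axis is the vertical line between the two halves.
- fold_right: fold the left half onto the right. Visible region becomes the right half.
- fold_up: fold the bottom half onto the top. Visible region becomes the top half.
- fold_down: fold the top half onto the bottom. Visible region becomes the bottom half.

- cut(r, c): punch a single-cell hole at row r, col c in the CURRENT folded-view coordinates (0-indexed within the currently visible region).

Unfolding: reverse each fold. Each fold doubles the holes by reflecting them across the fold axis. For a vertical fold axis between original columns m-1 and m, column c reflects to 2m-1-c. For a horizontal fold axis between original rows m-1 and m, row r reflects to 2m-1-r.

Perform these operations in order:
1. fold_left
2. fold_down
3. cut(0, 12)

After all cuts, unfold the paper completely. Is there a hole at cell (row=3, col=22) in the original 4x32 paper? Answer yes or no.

Op 1 fold_left: fold axis v@16; visible region now rows[0,4) x cols[0,16) = 4x16
Op 2 fold_down: fold axis h@2; visible region now rows[2,4) x cols[0,16) = 2x16
Op 3 cut(0, 12): punch at orig (2,12); cuts so far [(2, 12)]; region rows[2,4) x cols[0,16) = 2x16
Unfold 1 (reflect across h@2): 2 holes -> [(1, 12), (2, 12)]
Unfold 2 (reflect across v@16): 4 holes -> [(1, 12), (1, 19), (2, 12), (2, 19)]
Holes: [(1, 12), (1, 19), (2, 12), (2, 19)]

Answer: no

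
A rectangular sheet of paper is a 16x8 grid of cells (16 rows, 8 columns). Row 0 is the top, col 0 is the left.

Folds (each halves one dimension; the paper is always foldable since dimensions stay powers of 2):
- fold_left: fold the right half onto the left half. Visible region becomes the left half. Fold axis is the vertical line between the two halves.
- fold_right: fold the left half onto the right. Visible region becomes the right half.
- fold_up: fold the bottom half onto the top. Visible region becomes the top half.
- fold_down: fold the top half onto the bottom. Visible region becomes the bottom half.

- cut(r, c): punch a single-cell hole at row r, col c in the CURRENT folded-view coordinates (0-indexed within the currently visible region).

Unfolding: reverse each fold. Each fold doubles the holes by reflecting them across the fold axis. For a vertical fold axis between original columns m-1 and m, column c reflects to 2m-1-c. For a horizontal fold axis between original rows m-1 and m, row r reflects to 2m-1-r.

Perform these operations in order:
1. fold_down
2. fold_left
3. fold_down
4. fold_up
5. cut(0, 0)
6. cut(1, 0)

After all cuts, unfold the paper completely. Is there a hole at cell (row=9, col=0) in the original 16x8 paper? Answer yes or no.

Op 1 fold_down: fold axis h@8; visible region now rows[8,16) x cols[0,8) = 8x8
Op 2 fold_left: fold axis v@4; visible region now rows[8,16) x cols[0,4) = 8x4
Op 3 fold_down: fold axis h@12; visible region now rows[12,16) x cols[0,4) = 4x4
Op 4 fold_up: fold axis h@14; visible region now rows[12,14) x cols[0,4) = 2x4
Op 5 cut(0, 0): punch at orig (12,0); cuts so far [(12, 0)]; region rows[12,14) x cols[0,4) = 2x4
Op 6 cut(1, 0): punch at orig (13,0); cuts so far [(12, 0), (13, 0)]; region rows[12,14) x cols[0,4) = 2x4
Unfold 1 (reflect across h@14): 4 holes -> [(12, 0), (13, 0), (14, 0), (15, 0)]
Unfold 2 (reflect across h@12): 8 holes -> [(8, 0), (9, 0), (10, 0), (11, 0), (12, 0), (13, 0), (14, 0), (15, 0)]
Unfold 3 (reflect across v@4): 16 holes -> [(8, 0), (8, 7), (9, 0), (9, 7), (10, 0), (10, 7), (11, 0), (11, 7), (12, 0), (12, 7), (13, 0), (13, 7), (14, 0), (14, 7), (15, 0), (15, 7)]
Unfold 4 (reflect across h@8): 32 holes -> [(0, 0), (0, 7), (1, 0), (1, 7), (2, 0), (2, 7), (3, 0), (3, 7), (4, 0), (4, 7), (5, 0), (5, 7), (6, 0), (6, 7), (7, 0), (7, 7), (8, 0), (8, 7), (9, 0), (9, 7), (10, 0), (10, 7), (11, 0), (11, 7), (12, 0), (12, 7), (13, 0), (13, 7), (14, 0), (14, 7), (15, 0), (15, 7)]
Holes: [(0, 0), (0, 7), (1, 0), (1, 7), (2, 0), (2, 7), (3, 0), (3, 7), (4, 0), (4, 7), (5, 0), (5, 7), (6, 0), (6, 7), (7, 0), (7, 7), (8, 0), (8, 7), (9, 0), (9, 7), (10, 0), (10, 7), (11, 0), (11, 7), (12, 0), (12, 7), (13, 0), (13, 7), (14, 0), (14, 7), (15, 0), (15, 7)]

Answer: yes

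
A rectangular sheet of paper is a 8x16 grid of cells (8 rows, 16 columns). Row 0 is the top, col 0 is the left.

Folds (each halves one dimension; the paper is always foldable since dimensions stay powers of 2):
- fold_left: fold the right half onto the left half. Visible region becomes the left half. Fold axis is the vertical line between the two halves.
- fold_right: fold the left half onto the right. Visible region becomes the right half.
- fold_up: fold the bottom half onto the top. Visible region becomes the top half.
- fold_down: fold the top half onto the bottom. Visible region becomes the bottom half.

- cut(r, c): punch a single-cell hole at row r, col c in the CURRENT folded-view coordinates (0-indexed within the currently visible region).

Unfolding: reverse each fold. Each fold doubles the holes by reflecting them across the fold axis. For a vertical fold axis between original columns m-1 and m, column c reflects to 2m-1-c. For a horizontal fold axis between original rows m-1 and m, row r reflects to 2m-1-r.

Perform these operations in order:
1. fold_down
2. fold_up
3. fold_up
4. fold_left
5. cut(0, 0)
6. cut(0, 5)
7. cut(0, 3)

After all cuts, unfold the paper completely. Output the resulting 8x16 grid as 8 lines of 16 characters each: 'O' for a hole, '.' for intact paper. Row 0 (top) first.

Answer: O..O.O....O.O..O
O..O.O....O.O..O
O..O.O....O.O..O
O..O.O....O.O..O
O..O.O....O.O..O
O..O.O....O.O..O
O..O.O....O.O..O
O..O.O....O.O..O

Derivation:
Op 1 fold_down: fold axis h@4; visible region now rows[4,8) x cols[0,16) = 4x16
Op 2 fold_up: fold axis h@6; visible region now rows[4,6) x cols[0,16) = 2x16
Op 3 fold_up: fold axis h@5; visible region now rows[4,5) x cols[0,16) = 1x16
Op 4 fold_left: fold axis v@8; visible region now rows[4,5) x cols[0,8) = 1x8
Op 5 cut(0, 0): punch at orig (4,0); cuts so far [(4, 0)]; region rows[4,5) x cols[0,8) = 1x8
Op 6 cut(0, 5): punch at orig (4,5); cuts so far [(4, 0), (4, 5)]; region rows[4,5) x cols[0,8) = 1x8
Op 7 cut(0, 3): punch at orig (4,3); cuts so far [(4, 0), (4, 3), (4, 5)]; region rows[4,5) x cols[0,8) = 1x8
Unfold 1 (reflect across v@8): 6 holes -> [(4, 0), (4, 3), (4, 5), (4, 10), (4, 12), (4, 15)]
Unfold 2 (reflect across h@5): 12 holes -> [(4, 0), (4, 3), (4, 5), (4, 10), (4, 12), (4, 15), (5, 0), (5, 3), (5, 5), (5, 10), (5, 12), (5, 15)]
Unfold 3 (reflect across h@6): 24 holes -> [(4, 0), (4, 3), (4, 5), (4, 10), (4, 12), (4, 15), (5, 0), (5, 3), (5, 5), (5, 10), (5, 12), (5, 15), (6, 0), (6, 3), (6, 5), (6, 10), (6, 12), (6, 15), (7, 0), (7, 3), (7, 5), (7, 10), (7, 12), (7, 15)]
Unfold 4 (reflect across h@4): 48 holes -> [(0, 0), (0, 3), (0, 5), (0, 10), (0, 12), (0, 15), (1, 0), (1, 3), (1, 5), (1, 10), (1, 12), (1, 15), (2, 0), (2, 3), (2, 5), (2, 10), (2, 12), (2, 15), (3, 0), (3, 3), (3, 5), (3, 10), (3, 12), (3, 15), (4, 0), (4, 3), (4, 5), (4, 10), (4, 12), (4, 15), (5, 0), (5, 3), (5, 5), (5, 10), (5, 12), (5, 15), (6, 0), (6, 3), (6, 5), (6, 10), (6, 12), (6, 15), (7, 0), (7, 3), (7, 5), (7, 10), (7, 12), (7, 15)]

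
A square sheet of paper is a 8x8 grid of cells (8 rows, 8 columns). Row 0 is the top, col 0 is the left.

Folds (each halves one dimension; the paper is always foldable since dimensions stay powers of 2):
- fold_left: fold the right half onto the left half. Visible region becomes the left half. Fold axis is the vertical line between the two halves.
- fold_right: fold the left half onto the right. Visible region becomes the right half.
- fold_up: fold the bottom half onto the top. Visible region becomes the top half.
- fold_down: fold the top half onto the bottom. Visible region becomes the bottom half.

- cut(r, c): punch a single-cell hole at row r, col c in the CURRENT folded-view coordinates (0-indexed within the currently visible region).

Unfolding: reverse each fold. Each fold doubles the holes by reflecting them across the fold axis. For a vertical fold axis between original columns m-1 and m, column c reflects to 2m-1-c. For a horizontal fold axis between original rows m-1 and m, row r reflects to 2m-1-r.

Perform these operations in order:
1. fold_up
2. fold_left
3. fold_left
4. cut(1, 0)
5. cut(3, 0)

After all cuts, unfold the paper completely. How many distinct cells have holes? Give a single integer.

Op 1 fold_up: fold axis h@4; visible region now rows[0,4) x cols[0,8) = 4x8
Op 2 fold_left: fold axis v@4; visible region now rows[0,4) x cols[0,4) = 4x4
Op 3 fold_left: fold axis v@2; visible region now rows[0,4) x cols[0,2) = 4x2
Op 4 cut(1, 0): punch at orig (1,0); cuts so far [(1, 0)]; region rows[0,4) x cols[0,2) = 4x2
Op 5 cut(3, 0): punch at orig (3,0); cuts so far [(1, 0), (3, 0)]; region rows[0,4) x cols[0,2) = 4x2
Unfold 1 (reflect across v@2): 4 holes -> [(1, 0), (1, 3), (3, 0), (3, 3)]
Unfold 2 (reflect across v@4): 8 holes -> [(1, 0), (1, 3), (1, 4), (1, 7), (3, 0), (3, 3), (3, 4), (3, 7)]
Unfold 3 (reflect across h@4): 16 holes -> [(1, 0), (1, 3), (1, 4), (1, 7), (3, 0), (3, 3), (3, 4), (3, 7), (4, 0), (4, 3), (4, 4), (4, 7), (6, 0), (6, 3), (6, 4), (6, 7)]

Answer: 16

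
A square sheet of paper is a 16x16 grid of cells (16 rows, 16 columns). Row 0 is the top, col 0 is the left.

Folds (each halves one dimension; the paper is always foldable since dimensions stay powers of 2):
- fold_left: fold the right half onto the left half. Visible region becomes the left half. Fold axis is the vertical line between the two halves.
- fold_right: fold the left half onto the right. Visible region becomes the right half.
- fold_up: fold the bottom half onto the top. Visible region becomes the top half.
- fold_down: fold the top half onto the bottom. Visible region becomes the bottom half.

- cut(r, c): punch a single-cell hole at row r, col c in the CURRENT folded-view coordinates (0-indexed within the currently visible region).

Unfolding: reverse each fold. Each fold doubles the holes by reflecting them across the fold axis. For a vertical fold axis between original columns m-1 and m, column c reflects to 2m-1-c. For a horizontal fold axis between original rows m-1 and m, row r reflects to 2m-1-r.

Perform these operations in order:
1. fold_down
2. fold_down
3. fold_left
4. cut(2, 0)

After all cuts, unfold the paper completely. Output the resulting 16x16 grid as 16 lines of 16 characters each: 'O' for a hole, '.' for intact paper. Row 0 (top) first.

Op 1 fold_down: fold axis h@8; visible region now rows[8,16) x cols[0,16) = 8x16
Op 2 fold_down: fold axis h@12; visible region now rows[12,16) x cols[0,16) = 4x16
Op 3 fold_left: fold axis v@8; visible region now rows[12,16) x cols[0,8) = 4x8
Op 4 cut(2, 0): punch at orig (14,0); cuts so far [(14, 0)]; region rows[12,16) x cols[0,8) = 4x8
Unfold 1 (reflect across v@8): 2 holes -> [(14, 0), (14, 15)]
Unfold 2 (reflect across h@12): 4 holes -> [(9, 0), (9, 15), (14, 0), (14, 15)]
Unfold 3 (reflect across h@8): 8 holes -> [(1, 0), (1, 15), (6, 0), (6, 15), (9, 0), (9, 15), (14, 0), (14, 15)]

Answer: ................
O..............O
................
................
................
................
O..............O
................
................
O..............O
................
................
................
................
O..............O
................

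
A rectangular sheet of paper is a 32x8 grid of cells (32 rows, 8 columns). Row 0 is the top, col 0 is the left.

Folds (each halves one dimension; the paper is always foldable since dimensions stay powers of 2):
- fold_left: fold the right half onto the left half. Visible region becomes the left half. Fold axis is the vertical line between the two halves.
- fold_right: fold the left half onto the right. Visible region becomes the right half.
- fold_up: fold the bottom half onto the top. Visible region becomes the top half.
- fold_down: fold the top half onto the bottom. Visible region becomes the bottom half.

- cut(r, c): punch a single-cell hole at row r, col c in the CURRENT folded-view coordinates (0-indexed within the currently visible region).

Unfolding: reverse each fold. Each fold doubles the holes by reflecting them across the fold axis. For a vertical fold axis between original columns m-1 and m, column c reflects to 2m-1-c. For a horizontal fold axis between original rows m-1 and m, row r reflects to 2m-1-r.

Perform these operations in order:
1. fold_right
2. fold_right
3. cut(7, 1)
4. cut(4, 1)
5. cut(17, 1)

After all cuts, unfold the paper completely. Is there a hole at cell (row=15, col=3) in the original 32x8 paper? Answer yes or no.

Op 1 fold_right: fold axis v@4; visible region now rows[0,32) x cols[4,8) = 32x4
Op 2 fold_right: fold axis v@6; visible region now rows[0,32) x cols[6,8) = 32x2
Op 3 cut(7, 1): punch at orig (7,7); cuts so far [(7, 7)]; region rows[0,32) x cols[6,8) = 32x2
Op 4 cut(4, 1): punch at orig (4,7); cuts so far [(4, 7), (7, 7)]; region rows[0,32) x cols[6,8) = 32x2
Op 5 cut(17, 1): punch at orig (17,7); cuts so far [(4, 7), (7, 7), (17, 7)]; region rows[0,32) x cols[6,8) = 32x2
Unfold 1 (reflect across v@6): 6 holes -> [(4, 4), (4, 7), (7, 4), (7, 7), (17, 4), (17, 7)]
Unfold 2 (reflect across v@4): 12 holes -> [(4, 0), (4, 3), (4, 4), (4, 7), (7, 0), (7, 3), (7, 4), (7, 7), (17, 0), (17, 3), (17, 4), (17, 7)]
Holes: [(4, 0), (4, 3), (4, 4), (4, 7), (7, 0), (7, 3), (7, 4), (7, 7), (17, 0), (17, 3), (17, 4), (17, 7)]

Answer: no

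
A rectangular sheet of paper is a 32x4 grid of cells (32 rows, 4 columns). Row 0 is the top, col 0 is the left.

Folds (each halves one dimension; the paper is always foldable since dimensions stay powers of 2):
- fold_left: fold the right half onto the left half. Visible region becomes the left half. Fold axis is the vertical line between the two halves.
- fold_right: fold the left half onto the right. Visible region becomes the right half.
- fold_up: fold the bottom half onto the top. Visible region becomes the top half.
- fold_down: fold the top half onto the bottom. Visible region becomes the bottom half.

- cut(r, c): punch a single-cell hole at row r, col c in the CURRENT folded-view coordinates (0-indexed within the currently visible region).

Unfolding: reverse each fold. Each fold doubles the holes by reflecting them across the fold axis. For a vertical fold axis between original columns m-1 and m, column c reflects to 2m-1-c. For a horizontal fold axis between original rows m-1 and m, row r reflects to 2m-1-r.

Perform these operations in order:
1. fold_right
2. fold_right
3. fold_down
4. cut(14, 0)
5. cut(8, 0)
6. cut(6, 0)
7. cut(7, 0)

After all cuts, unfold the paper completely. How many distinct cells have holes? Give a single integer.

Op 1 fold_right: fold axis v@2; visible region now rows[0,32) x cols[2,4) = 32x2
Op 2 fold_right: fold axis v@3; visible region now rows[0,32) x cols[3,4) = 32x1
Op 3 fold_down: fold axis h@16; visible region now rows[16,32) x cols[3,4) = 16x1
Op 4 cut(14, 0): punch at orig (30,3); cuts so far [(30, 3)]; region rows[16,32) x cols[3,4) = 16x1
Op 5 cut(8, 0): punch at orig (24,3); cuts so far [(24, 3), (30, 3)]; region rows[16,32) x cols[3,4) = 16x1
Op 6 cut(6, 0): punch at orig (22,3); cuts so far [(22, 3), (24, 3), (30, 3)]; region rows[16,32) x cols[3,4) = 16x1
Op 7 cut(7, 0): punch at orig (23,3); cuts so far [(22, 3), (23, 3), (24, 3), (30, 3)]; region rows[16,32) x cols[3,4) = 16x1
Unfold 1 (reflect across h@16): 8 holes -> [(1, 3), (7, 3), (8, 3), (9, 3), (22, 3), (23, 3), (24, 3), (30, 3)]
Unfold 2 (reflect across v@3): 16 holes -> [(1, 2), (1, 3), (7, 2), (7, 3), (8, 2), (8, 3), (9, 2), (9, 3), (22, 2), (22, 3), (23, 2), (23, 3), (24, 2), (24, 3), (30, 2), (30, 3)]
Unfold 3 (reflect across v@2): 32 holes -> [(1, 0), (1, 1), (1, 2), (1, 3), (7, 0), (7, 1), (7, 2), (7, 3), (8, 0), (8, 1), (8, 2), (8, 3), (9, 0), (9, 1), (9, 2), (9, 3), (22, 0), (22, 1), (22, 2), (22, 3), (23, 0), (23, 1), (23, 2), (23, 3), (24, 0), (24, 1), (24, 2), (24, 3), (30, 0), (30, 1), (30, 2), (30, 3)]

Answer: 32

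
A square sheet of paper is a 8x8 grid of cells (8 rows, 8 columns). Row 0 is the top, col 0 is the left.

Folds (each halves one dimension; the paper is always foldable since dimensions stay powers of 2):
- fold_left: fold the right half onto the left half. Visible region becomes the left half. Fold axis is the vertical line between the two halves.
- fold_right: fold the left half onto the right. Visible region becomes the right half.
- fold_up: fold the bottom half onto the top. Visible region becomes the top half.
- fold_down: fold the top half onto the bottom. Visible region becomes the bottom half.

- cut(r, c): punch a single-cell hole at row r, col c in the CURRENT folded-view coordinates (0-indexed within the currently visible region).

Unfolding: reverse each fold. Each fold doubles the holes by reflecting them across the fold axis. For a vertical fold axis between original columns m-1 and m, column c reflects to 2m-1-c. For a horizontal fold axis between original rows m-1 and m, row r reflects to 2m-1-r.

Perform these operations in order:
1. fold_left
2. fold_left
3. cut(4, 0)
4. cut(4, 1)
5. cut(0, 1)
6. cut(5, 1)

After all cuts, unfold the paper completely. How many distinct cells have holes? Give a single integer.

Op 1 fold_left: fold axis v@4; visible region now rows[0,8) x cols[0,4) = 8x4
Op 2 fold_left: fold axis v@2; visible region now rows[0,8) x cols[0,2) = 8x2
Op 3 cut(4, 0): punch at orig (4,0); cuts so far [(4, 0)]; region rows[0,8) x cols[0,2) = 8x2
Op 4 cut(4, 1): punch at orig (4,1); cuts so far [(4, 0), (4, 1)]; region rows[0,8) x cols[0,2) = 8x2
Op 5 cut(0, 1): punch at orig (0,1); cuts so far [(0, 1), (4, 0), (4, 1)]; region rows[0,8) x cols[0,2) = 8x2
Op 6 cut(5, 1): punch at orig (5,1); cuts so far [(0, 1), (4, 0), (4, 1), (5, 1)]; region rows[0,8) x cols[0,2) = 8x2
Unfold 1 (reflect across v@2): 8 holes -> [(0, 1), (0, 2), (4, 0), (4, 1), (4, 2), (4, 3), (5, 1), (5, 2)]
Unfold 2 (reflect across v@4): 16 holes -> [(0, 1), (0, 2), (0, 5), (0, 6), (4, 0), (4, 1), (4, 2), (4, 3), (4, 4), (4, 5), (4, 6), (4, 7), (5, 1), (5, 2), (5, 5), (5, 6)]

Answer: 16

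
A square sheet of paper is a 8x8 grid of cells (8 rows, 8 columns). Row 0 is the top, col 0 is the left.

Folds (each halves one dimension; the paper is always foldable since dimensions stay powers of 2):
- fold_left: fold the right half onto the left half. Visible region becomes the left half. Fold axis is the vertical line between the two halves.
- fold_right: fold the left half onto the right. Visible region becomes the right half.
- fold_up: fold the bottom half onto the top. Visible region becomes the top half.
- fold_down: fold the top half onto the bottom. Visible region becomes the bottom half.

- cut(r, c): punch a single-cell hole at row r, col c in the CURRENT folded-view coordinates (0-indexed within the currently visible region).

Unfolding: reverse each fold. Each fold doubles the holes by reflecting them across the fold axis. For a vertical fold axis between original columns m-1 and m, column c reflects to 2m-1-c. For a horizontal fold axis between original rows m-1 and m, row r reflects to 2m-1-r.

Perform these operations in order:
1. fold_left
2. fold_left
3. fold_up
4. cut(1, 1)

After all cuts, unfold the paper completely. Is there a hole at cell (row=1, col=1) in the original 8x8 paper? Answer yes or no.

Op 1 fold_left: fold axis v@4; visible region now rows[0,8) x cols[0,4) = 8x4
Op 2 fold_left: fold axis v@2; visible region now rows[0,8) x cols[0,2) = 8x2
Op 3 fold_up: fold axis h@4; visible region now rows[0,4) x cols[0,2) = 4x2
Op 4 cut(1, 1): punch at orig (1,1); cuts so far [(1, 1)]; region rows[0,4) x cols[0,2) = 4x2
Unfold 1 (reflect across h@4): 2 holes -> [(1, 1), (6, 1)]
Unfold 2 (reflect across v@2): 4 holes -> [(1, 1), (1, 2), (6, 1), (6, 2)]
Unfold 3 (reflect across v@4): 8 holes -> [(1, 1), (1, 2), (1, 5), (1, 6), (6, 1), (6, 2), (6, 5), (6, 6)]
Holes: [(1, 1), (1, 2), (1, 5), (1, 6), (6, 1), (6, 2), (6, 5), (6, 6)]

Answer: yes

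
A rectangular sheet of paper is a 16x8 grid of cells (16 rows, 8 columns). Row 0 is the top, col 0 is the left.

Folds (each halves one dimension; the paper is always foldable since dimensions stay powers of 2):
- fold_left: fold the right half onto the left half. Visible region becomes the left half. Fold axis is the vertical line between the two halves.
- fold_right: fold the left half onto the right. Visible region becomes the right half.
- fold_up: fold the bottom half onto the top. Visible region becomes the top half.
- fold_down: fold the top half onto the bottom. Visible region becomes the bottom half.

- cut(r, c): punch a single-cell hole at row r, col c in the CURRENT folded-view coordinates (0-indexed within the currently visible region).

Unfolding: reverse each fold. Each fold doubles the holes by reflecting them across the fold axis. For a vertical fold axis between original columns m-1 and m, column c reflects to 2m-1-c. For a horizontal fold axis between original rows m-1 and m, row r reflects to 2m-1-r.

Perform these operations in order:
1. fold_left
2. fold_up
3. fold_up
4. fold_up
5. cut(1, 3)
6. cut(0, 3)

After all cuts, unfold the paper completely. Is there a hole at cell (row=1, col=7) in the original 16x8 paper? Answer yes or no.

Answer: no

Derivation:
Op 1 fold_left: fold axis v@4; visible region now rows[0,16) x cols[0,4) = 16x4
Op 2 fold_up: fold axis h@8; visible region now rows[0,8) x cols[0,4) = 8x4
Op 3 fold_up: fold axis h@4; visible region now rows[0,4) x cols[0,4) = 4x4
Op 4 fold_up: fold axis h@2; visible region now rows[0,2) x cols[0,4) = 2x4
Op 5 cut(1, 3): punch at orig (1,3); cuts so far [(1, 3)]; region rows[0,2) x cols[0,4) = 2x4
Op 6 cut(0, 3): punch at orig (0,3); cuts so far [(0, 3), (1, 3)]; region rows[0,2) x cols[0,4) = 2x4
Unfold 1 (reflect across h@2): 4 holes -> [(0, 3), (1, 3), (2, 3), (3, 3)]
Unfold 2 (reflect across h@4): 8 holes -> [(0, 3), (1, 3), (2, 3), (3, 3), (4, 3), (5, 3), (6, 3), (7, 3)]
Unfold 3 (reflect across h@8): 16 holes -> [(0, 3), (1, 3), (2, 3), (3, 3), (4, 3), (5, 3), (6, 3), (7, 3), (8, 3), (9, 3), (10, 3), (11, 3), (12, 3), (13, 3), (14, 3), (15, 3)]
Unfold 4 (reflect across v@4): 32 holes -> [(0, 3), (0, 4), (1, 3), (1, 4), (2, 3), (2, 4), (3, 3), (3, 4), (4, 3), (4, 4), (5, 3), (5, 4), (6, 3), (6, 4), (7, 3), (7, 4), (8, 3), (8, 4), (9, 3), (9, 4), (10, 3), (10, 4), (11, 3), (11, 4), (12, 3), (12, 4), (13, 3), (13, 4), (14, 3), (14, 4), (15, 3), (15, 4)]
Holes: [(0, 3), (0, 4), (1, 3), (1, 4), (2, 3), (2, 4), (3, 3), (3, 4), (4, 3), (4, 4), (5, 3), (5, 4), (6, 3), (6, 4), (7, 3), (7, 4), (8, 3), (8, 4), (9, 3), (9, 4), (10, 3), (10, 4), (11, 3), (11, 4), (12, 3), (12, 4), (13, 3), (13, 4), (14, 3), (14, 4), (15, 3), (15, 4)]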